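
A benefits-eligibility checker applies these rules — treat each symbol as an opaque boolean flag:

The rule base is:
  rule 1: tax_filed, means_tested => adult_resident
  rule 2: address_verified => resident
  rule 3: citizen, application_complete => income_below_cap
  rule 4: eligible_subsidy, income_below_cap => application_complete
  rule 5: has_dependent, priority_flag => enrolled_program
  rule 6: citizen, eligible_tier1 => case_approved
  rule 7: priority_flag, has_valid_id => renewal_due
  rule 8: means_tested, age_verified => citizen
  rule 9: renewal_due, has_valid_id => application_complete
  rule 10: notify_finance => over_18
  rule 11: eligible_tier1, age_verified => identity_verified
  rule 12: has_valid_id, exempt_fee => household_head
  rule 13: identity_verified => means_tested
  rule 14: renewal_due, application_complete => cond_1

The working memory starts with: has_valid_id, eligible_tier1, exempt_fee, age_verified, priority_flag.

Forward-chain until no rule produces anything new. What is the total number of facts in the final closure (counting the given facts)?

14

[1] rule 7 [priority_flag, has_valid_id => renewal_due]; rule 11 [eligible_tier1, age_verified => identity_verified]; rule 12 [has_valid_id, exempt_fee => household_head]. ⇒ new: renewal_due, identity_verified, household_head.
[2] rule 9 [renewal_due, has_valid_id => application_complete]; rule 13 [identity_verified => means_tested]. ⇒ new: application_complete, means_tested.
[3] rule 8 [means_tested, age_verified => citizen]; rule 14 [renewal_due, application_complete => cond_1]. ⇒ new: citizen, cond_1.
[4] rule 3 [citizen, application_complete => income_below_cap]; rule 6 [citizen, eligible_tier1 => case_approved]. ⇒ new: income_below_cap, case_approved.
Closure: {age_verified, application_complete, case_approved, citizen, cond_1, eligible_tier1, exempt_fee, has_valid_id, household_head, identity_verified, income_below_cap, means_tested, priority_flag, renewal_due} — 14 facts.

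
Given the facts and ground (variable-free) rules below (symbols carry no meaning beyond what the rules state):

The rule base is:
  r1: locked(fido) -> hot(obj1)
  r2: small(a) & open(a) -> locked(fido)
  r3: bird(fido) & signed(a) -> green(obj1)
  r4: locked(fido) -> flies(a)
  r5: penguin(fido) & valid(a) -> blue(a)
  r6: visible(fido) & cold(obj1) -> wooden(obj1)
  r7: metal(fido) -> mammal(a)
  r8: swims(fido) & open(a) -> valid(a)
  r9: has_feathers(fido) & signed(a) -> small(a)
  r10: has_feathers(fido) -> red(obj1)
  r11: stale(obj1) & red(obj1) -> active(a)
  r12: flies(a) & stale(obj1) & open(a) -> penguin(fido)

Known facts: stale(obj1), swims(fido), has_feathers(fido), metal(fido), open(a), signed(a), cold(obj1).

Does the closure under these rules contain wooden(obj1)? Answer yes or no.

[1] r7 [metal(fido) -> mammal(a)]; r8 [swims(fido) & open(a) -> valid(a)]; r9 [has_feathers(fido) & signed(a) -> small(a)]; r10 [has_feathers(fido) -> red(obj1)]. ⇒ new: mammal(a), valid(a), small(a), red(obj1).
[2] r2 [small(a) & open(a) -> locked(fido)]; r11 [stale(obj1) & red(obj1) -> active(a)]. ⇒ new: locked(fido), active(a).
[3] r1 [locked(fido) -> hot(obj1)]; r4 [locked(fido) -> flies(a)]. ⇒ new: hot(obj1), flies(a).
[4] r12 [flies(a) & stale(obj1) & open(a) -> penguin(fido)]. ⇒ new: penguin(fido).
[5] r5 [penguin(fido) & valid(a) -> blue(a)]. ⇒ new: blue(a).
Fixed point reached. wooden(obj1) is concluded only by r6; r6 needs visible(fido) (never derived).

no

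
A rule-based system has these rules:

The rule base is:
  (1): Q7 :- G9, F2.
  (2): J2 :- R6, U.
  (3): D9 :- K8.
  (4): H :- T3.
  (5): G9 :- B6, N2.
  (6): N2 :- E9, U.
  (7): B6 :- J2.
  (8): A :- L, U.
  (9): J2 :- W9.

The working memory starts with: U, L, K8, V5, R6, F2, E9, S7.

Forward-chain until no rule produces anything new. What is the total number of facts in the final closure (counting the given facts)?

Round 1 fires (2), (3), (6), (8), giving J2, D9, N2, A.
Round 2 fires (7), giving B6.
Round 3 fires (5), giving G9.
Round 4 fires (1), giving Q7.
Closure: {A, B6, D9, E9, F2, G9, J2, K8, L, N2, Q7, R6, S7, U, V5} — 15 facts.

15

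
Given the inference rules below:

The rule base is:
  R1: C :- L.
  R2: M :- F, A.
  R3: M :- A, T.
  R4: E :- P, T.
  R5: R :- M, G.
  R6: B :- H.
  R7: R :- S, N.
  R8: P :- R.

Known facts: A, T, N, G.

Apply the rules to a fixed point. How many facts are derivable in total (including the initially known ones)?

8

Round 1: R3 [M :- A, T.]. New: M.
Round 2: R5 [R :- M, G.]. New: R.
Round 3: R8 [P :- R.]. New: P.
Round 4: R4 [E :- P, T.]. New: E.
Closure: {A, E, G, M, N, P, R, T} — 8 facts.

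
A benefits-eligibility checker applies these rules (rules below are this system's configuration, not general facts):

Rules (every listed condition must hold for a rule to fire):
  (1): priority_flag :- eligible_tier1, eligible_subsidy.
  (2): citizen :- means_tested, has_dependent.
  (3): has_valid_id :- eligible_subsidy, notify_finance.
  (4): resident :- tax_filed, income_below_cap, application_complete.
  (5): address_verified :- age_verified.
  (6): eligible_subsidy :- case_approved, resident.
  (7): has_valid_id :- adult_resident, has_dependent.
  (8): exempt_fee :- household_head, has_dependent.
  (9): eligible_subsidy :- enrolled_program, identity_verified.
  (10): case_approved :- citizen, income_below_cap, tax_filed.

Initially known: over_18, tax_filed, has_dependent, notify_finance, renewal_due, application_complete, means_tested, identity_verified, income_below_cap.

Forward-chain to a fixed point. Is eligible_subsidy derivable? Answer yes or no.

yes

Round 1: (2) [citizen :- means_tested, has_dependent.]; (4) [resident :- tax_filed, income_below_cap, application_complete.]. Adds citizen, resident.
Round 2: (10) [case_approved :- citizen, income_below_cap, tax_filed.]. Adds case_approved.
Round 3: (6) [eligible_subsidy :- case_approved, resident.]. Adds eligible_subsidy.
Round 4: (3) [has_valid_id :- eligible_subsidy, notify_finance.]. Adds has_valid_id.
eligible_subsidy appears in round 3, so it is derivable.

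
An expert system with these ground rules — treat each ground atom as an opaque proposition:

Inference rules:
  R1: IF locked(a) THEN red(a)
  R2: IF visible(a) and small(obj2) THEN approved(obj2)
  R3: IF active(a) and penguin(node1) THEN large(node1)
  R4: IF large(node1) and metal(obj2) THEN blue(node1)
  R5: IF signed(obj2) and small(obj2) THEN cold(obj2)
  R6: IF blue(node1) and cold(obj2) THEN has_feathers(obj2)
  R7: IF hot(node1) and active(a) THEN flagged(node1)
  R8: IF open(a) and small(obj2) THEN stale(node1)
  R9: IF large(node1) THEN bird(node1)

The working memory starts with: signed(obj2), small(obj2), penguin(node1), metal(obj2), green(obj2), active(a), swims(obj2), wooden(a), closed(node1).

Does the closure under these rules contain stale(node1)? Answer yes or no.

Round 1 fires R3, R5, giving large(node1), cold(obj2).
Round 2 fires R4, R9, giving blue(node1), bird(node1).
Round 3 fires R6, giving has_feathers(obj2).
Fixed point reached. stale(node1) is concluded only by R8; R8 needs open(a) (never derived).

no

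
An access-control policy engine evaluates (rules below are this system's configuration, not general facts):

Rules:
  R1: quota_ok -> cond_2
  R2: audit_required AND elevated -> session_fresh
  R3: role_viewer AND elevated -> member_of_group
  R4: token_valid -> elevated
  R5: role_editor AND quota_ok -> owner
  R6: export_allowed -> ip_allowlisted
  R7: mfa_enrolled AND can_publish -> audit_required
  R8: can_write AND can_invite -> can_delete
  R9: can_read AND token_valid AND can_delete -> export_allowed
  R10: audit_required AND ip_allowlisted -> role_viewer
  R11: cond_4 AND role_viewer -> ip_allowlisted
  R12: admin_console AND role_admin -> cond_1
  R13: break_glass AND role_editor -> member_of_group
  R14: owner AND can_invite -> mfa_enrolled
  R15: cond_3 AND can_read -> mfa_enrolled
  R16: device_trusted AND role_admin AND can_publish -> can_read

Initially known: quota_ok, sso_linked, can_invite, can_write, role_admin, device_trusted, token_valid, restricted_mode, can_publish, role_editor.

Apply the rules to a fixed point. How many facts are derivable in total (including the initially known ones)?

22

Round 1: R1 [quota_ok -> cond_2]; R4 [token_valid -> elevated]; R5 [role_editor AND quota_ok -> owner]; R8 [can_write AND can_invite -> can_delete]; R16 [device_trusted AND role_admin AND can_publish -> can_read]. New: cond_2, elevated, owner, can_delete, can_read.
Round 2: R9 [can_read AND token_valid AND can_delete -> export_allowed]; R14 [owner AND can_invite -> mfa_enrolled]. New: export_allowed, mfa_enrolled.
Round 3: R6 [export_allowed -> ip_allowlisted]; R7 [mfa_enrolled AND can_publish -> audit_required]. New: ip_allowlisted, audit_required.
Round 4: R2 [audit_required AND elevated -> session_fresh]; R10 [audit_required AND ip_allowlisted -> role_viewer]. New: session_fresh, role_viewer.
Round 5: R3 [role_viewer AND elevated -> member_of_group]. New: member_of_group.
Closure: {audit_required, can_delete, can_invite, can_publish, can_read, can_write, cond_2, device_trusted, elevated, export_allowed, ip_allowlisted, member_of_group, mfa_enrolled, owner, quota_ok, restricted_mode, role_admin, role_editor, role_viewer, session_fresh, sso_linked, token_valid} — 22 facts.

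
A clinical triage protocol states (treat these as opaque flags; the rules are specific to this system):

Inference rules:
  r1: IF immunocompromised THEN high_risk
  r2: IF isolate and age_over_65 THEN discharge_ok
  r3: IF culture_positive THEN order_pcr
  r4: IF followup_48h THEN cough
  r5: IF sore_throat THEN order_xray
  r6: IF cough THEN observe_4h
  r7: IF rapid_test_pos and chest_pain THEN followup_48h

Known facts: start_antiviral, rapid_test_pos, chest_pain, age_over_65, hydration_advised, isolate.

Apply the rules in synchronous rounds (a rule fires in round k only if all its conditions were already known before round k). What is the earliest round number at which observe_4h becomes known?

3

Round 1: r2 [IF isolate and age_over_65 THEN discharge_ok]; r7 [IF rapid_test_pos and chest_pain THEN followup_48h]. Adds discharge_ok, followup_48h.
Round 2: r4 [IF followup_48h THEN cough]. Adds cough.
Round 3: r6 [IF cough THEN observe_4h]. Adds observe_4h.
observe_4h first appears in round 3.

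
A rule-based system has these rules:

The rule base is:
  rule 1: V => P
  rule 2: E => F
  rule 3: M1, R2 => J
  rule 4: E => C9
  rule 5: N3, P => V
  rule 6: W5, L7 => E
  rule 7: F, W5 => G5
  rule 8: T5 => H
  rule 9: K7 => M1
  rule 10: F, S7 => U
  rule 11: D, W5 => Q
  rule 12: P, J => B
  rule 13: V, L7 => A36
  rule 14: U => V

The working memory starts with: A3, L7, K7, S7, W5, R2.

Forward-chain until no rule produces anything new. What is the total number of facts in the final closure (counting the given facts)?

Round 1 — rule 6, rule 9, derive E, M1.
Round 2 — rule 2, rule 3, rule 4, derive F, J, C9.
Round 3 — rule 7, rule 10, derive G5, U.
Round 4 — rule 14, derive V.
Round 5 — rule 1, rule 13, derive P, A36.
Round 6 — rule 12, derive B.
Closure: {A3, A36, B, C9, E, F, G5, J, K7, L7, M1, P, R2, S7, U, V, W5} — 17 facts.

17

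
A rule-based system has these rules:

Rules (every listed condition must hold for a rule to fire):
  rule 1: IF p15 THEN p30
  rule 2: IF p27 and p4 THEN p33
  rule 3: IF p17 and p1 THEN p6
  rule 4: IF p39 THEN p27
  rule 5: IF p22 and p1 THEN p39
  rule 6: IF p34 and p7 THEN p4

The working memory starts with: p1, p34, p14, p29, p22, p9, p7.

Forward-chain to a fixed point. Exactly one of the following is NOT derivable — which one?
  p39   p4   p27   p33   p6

Round 1 — rule 5, rule 6, derive p39, p4.
Round 2 — rule 4, derive p27.
Round 3 — rule 2, derive p33.
Derived: p33 (round 3), p39 (round 1), p4 (round 1), p27 (round 2). p6 never appears in any round.

p6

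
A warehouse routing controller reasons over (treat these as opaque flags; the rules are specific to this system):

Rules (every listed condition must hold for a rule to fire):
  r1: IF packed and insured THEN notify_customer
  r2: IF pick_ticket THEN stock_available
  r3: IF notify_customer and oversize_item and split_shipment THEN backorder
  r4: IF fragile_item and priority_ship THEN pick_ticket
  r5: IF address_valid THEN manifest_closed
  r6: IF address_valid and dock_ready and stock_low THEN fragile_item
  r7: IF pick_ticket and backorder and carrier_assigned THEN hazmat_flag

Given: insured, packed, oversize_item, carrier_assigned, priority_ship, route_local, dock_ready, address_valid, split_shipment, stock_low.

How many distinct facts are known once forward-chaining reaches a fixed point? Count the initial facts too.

[1] r1 [IF packed and insured THEN notify_customer]; r5 [IF address_valid THEN manifest_closed]; r6 [IF address_valid and dock_ready and stock_low THEN fragile_item]. ⇒ new: notify_customer, manifest_closed, fragile_item.
[2] r3 [IF notify_customer and oversize_item and split_shipment THEN backorder]; r4 [IF fragile_item and priority_ship THEN pick_ticket]. ⇒ new: backorder, pick_ticket.
[3] r2 [IF pick_ticket THEN stock_available]; r7 [IF pick_ticket and backorder and carrier_assigned THEN hazmat_flag]. ⇒ new: stock_available, hazmat_flag.
Closure: {address_valid, backorder, carrier_assigned, dock_ready, fragile_item, hazmat_flag, insured, manifest_closed, notify_customer, oversize_item, packed, pick_ticket, priority_ship, route_local, split_shipment, stock_available, stock_low} — 17 facts.

17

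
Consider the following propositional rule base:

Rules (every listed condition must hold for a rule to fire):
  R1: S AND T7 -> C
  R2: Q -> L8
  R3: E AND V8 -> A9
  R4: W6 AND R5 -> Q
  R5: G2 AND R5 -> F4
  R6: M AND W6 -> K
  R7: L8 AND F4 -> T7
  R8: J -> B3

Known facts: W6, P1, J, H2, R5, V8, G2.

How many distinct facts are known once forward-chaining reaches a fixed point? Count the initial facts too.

12

Round 1 fires R4, R5, R8, giving Q, F4, B3.
Round 2 fires R2, giving L8.
Round 3 fires R7, giving T7.
Closure: {B3, F4, G2, H2, J, L8, P1, Q, R5, T7, V8, W6} — 12 facts.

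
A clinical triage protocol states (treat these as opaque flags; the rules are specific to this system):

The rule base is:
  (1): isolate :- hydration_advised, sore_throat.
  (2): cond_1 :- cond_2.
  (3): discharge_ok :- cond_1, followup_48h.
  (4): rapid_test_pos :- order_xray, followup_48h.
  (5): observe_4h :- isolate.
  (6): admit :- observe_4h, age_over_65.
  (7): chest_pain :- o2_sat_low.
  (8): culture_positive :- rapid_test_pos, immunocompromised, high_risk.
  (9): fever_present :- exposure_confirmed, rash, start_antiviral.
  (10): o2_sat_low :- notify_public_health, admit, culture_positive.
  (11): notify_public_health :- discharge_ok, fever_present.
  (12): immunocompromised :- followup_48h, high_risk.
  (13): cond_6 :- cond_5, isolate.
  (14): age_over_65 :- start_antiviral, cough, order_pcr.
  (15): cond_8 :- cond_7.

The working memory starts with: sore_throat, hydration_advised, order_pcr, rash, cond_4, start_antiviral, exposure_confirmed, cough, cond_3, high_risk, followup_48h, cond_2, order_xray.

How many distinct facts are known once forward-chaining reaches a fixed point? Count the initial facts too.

Round 1: (1) [isolate :- hydration_advised, sore_throat.]; (2) [cond_1 :- cond_2.]; (4) [rapid_test_pos :- order_xray, followup_48h.]; (9) [fever_present :- exposure_confirmed, rash, start_antiviral.]; (12) [immunocompromised :- followup_48h, high_risk.]; (14) [age_over_65 :- start_antiviral, cough, order_pcr.]. New: isolate, cond_1, rapid_test_pos, fever_present, immunocompromised, age_over_65.
Round 2: (3) [discharge_ok :- cond_1, followup_48h.]; (5) [observe_4h :- isolate.]; (8) [culture_positive :- rapid_test_pos, immunocompromised, high_risk.]. New: discharge_ok, observe_4h, culture_positive.
Round 3: (6) [admit :- observe_4h, age_over_65.]; (11) [notify_public_health :- discharge_ok, fever_present.]. New: admit, notify_public_health.
Round 4: (10) [o2_sat_low :- notify_public_health, admit, culture_positive.]. New: o2_sat_low.
Round 5: (7) [chest_pain :- o2_sat_low.]. New: chest_pain.
Closure: {admit, age_over_65, chest_pain, cond_1, cond_2, cond_3, cond_4, cough, culture_positive, discharge_ok, exposure_confirmed, fever_present, followup_48h, high_risk, hydration_advised, immunocompromised, isolate, notify_public_health, o2_sat_low, observe_4h, order_pcr, order_xray, rapid_test_pos, rash, sore_throat, start_antiviral} — 26 facts.

26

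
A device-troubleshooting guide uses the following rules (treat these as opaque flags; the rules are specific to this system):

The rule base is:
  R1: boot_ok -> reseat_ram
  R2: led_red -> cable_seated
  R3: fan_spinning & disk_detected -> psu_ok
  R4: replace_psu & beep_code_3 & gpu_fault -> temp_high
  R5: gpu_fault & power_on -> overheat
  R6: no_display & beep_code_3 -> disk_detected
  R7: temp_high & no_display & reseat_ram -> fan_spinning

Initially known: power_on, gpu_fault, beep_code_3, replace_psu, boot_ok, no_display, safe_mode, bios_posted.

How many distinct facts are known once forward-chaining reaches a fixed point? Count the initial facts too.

14

Round 1 fires R1, R4, R5, R6, giving reseat_ram, temp_high, overheat, disk_detected.
Round 2 fires R7, giving fan_spinning.
Round 3 fires R3, giving psu_ok.
Closure: {beep_code_3, bios_posted, boot_ok, disk_detected, fan_spinning, gpu_fault, no_display, overheat, power_on, psu_ok, replace_psu, reseat_ram, safe_mode, temp_high} — 14 facts.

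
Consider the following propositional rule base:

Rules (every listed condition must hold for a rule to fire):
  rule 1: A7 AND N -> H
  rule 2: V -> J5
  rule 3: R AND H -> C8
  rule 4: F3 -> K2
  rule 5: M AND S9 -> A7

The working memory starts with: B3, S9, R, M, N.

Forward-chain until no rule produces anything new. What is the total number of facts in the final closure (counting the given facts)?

Round 1 fires rule 5, giving A7.
Round 2 fires rule 1, giving H.
Round 3 fires rule 3, giving C8.
Closure: {A7, B3, C8, H, M, N, R, S9} — 8 facts.

8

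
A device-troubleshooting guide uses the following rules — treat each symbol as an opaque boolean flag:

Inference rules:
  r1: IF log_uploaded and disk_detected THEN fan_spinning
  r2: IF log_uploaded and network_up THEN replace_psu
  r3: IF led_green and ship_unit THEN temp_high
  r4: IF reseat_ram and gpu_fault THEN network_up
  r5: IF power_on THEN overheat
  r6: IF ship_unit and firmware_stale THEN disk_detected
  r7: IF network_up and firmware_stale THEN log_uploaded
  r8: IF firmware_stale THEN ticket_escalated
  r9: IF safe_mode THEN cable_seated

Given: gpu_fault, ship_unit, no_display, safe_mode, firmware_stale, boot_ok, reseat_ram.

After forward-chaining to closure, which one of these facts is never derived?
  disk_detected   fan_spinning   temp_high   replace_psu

Round 1 fires r4, r6, r8, r9, giving network_up, disk_detected, ticket_escalated, cable_seated.
Round 2 fires r7, giving log_uploaded.
Round 3 fires r1, r2, giving fan_spinning, replace_psu.
Derived: disk_detected (round 1), fan_spinning (round 3), replace_psu (round 3). temp_high never appears in any round.

temp_high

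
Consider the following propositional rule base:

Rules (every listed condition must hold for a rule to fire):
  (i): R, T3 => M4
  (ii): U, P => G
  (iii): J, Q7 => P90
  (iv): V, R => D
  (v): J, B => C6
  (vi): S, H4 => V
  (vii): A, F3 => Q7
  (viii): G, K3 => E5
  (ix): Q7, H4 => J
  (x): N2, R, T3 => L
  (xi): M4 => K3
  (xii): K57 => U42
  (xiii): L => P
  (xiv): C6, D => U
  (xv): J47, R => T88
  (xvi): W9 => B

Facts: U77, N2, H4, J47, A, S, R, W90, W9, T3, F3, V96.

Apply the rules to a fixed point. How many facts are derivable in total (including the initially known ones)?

27

Round 1: (i) [R, T3 => M4]; (vi) [S, H4 => V]; (vii) [A, F3 => Q7]; (x) [N2, R, T3 => L]; (xv) [J47, R => T88]; (xvi) [W9 => B]. New: M4, V, Q7, L, T88, B.
Round 2: (iv) [V, R => D]; (ix) [Q7, H4 => J]; (xi) [M4 => K3]; (xiii) [L => P]. New: D, J, K3, P.
Round 3: (iii) [J, Q7 => P90]; (v) [J, B => C6]. New: P90, C6.
Round 4: (xiv) [C6, D => U]. New: U.
Round 5: (ii) [U, P => G]. New: G.
Round 6: (viii) [G, K3 => E5]. New: E5.
Closure: {A, B, C6, D, E5, F3, G, H4, J, J47, K3, L, M4, N2, P, P90, Q7, R, S, T3, T88, U, U77, V, V96, W9, W90} — 27 facts.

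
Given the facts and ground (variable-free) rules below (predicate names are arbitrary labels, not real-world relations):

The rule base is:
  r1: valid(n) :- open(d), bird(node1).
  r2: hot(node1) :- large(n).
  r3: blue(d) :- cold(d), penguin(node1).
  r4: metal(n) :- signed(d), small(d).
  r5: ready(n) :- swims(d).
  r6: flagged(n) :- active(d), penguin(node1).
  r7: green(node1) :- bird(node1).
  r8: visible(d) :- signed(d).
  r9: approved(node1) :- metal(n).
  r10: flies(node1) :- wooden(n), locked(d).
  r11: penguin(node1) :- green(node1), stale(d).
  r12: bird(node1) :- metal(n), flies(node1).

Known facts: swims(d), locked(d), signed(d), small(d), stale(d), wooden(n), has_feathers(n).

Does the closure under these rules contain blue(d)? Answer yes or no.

no

Round 1: r4 [metal(n) :- signed(d), small(d).]; r5 [ready(n) :- swims(d).]; r8 [visible(d) :- signed(d).]; r10 [flies(node1) :- wooden(n), locked(d).]. Adds metal(n), ready(n), visible(d), flies(node1).
Round 2: r9 [approved(node1) :- metal(n).]; r12 [bird(node1) :- metal(n), flies(node1).]. Adds approved(node1), bird(node1).
Round 3: r7 [green(node1) :- bird(node1).]. Adds green(node1).
Round 4: r11 [penguin(node1) :- green(node1), stale(d).]. Adds penguin(node1).
Fixed point reached. blue(d) is concluded only by r3; r3 needs cold(d) (never derived).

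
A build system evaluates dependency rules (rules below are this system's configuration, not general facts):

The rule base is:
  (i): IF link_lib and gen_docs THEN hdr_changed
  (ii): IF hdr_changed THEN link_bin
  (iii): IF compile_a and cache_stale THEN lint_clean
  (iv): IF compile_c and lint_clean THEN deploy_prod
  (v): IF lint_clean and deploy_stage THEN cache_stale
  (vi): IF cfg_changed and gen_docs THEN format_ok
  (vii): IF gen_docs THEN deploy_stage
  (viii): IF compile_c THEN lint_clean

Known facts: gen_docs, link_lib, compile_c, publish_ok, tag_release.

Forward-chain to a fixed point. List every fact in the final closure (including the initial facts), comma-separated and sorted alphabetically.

Round 1 — (i), (vii), (viii), derive hdr_changed, deploy_stage, lint_clean.
Round 2 — (ii), (iv), (v), derive link_bin, deploy_prod, cache_stale.

cache_stale, compile_c, deploy_prod, deploy_stage, gen_docs, hdr_changed, link_bin, link_lib, lint_clean, publish_ok, tag_release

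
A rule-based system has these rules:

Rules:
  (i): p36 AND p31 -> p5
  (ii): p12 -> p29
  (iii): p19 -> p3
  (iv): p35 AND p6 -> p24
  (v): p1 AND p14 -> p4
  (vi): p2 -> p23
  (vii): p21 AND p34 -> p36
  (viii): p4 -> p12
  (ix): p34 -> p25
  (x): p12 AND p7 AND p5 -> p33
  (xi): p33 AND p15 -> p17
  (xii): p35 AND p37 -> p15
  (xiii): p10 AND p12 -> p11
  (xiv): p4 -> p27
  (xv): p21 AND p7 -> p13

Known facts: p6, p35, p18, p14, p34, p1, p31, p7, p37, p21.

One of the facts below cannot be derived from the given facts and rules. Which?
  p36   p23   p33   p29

Round 1 — (iv), (v), (vii), (ix), (xii), (xv), derive p24, p4, p36, p25, p15, p13.
Round 2 — (i), (viii), (xiv), derive p5, p12, p27.
Round 3 — (ii), (x), derive p29, p33.
Round 4 — (xi), derive p17.
Derived: p36 (round 1), p33 (round 3), p29 (round 3). p23 never appears in any round.

p23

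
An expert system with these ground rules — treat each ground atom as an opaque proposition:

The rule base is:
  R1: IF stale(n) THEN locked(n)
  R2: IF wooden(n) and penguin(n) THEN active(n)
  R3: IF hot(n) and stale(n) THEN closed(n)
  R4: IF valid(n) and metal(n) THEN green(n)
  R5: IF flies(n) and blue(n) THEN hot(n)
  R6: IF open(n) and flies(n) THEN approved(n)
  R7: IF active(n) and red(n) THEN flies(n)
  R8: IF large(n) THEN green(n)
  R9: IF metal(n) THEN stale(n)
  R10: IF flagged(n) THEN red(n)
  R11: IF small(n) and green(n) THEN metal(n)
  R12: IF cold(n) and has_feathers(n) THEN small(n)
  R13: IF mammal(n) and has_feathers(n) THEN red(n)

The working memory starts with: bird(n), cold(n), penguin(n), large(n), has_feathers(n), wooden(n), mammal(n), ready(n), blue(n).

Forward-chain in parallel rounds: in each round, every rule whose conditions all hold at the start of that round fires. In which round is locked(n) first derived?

4

Round 1: R2 [IF wooden(n) and penguin(n) THEN active(n)]; R8 [IF large(n) THEN green(n)]; R12 [IF cold(n) and has_feathers(n) THEN small(n)]; R13 [IF mammal(n) and has_feathers(n) THEN red(n)]. Adds active(n), green(n), small(n), red(n).
Round 2: R7 [IF active(n) and red(n) THEN flies(n)]; R11 [IF small(n) and green(n) THEN metal(n)]. Adds flies(n), metal(n).
Round 3: R5 [IF flies(n) and blue(n) THEN hot(n)]; R9 [IF metal(n) THEN stale(n)]. Adds hot(n), stale(n).
Round 4: R1 [IF stale(n) THEN locked(n)]; R3 [IF hot(n) and stale(n) THEN closed(n)]. Adds locked(n), closed(n).
locked(n) first appears in round 4.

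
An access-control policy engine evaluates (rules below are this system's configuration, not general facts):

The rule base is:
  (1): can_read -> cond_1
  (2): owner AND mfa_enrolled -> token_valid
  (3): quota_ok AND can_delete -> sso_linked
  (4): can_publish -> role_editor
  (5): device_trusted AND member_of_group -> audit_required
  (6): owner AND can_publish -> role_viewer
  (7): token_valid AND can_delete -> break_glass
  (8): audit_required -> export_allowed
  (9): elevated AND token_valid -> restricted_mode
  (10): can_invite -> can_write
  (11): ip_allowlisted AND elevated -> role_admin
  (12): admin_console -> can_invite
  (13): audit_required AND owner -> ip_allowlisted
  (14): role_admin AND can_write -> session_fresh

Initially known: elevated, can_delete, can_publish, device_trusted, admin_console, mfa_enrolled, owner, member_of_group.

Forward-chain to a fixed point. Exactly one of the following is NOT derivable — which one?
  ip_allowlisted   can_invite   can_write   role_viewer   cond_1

cond_1

Round 1: (2) [owner AND mfa_enrolled -> token_valid]; (4) [can_publish -> role_editor]; (5) [device_trusted AND member_of_group -> audit_required]; (6) [owner AND can_publish -> role_viewer]; (12) [admin_console -> can_invite]. Adds token_valid, role_editor, audit_required, role_viewer, can_invite.
Round 2: (7) [token_valid AND can_delete -> break_glass]; (8) [audit_required -> export_allowed]; (9) [elevated AND token_valid -> restricted_mode]; (10) [can_invite -> can_write]; (13) [audit_required AND owner -> ip_allowlisted]. Adds break_glass, export_allowed, restricted_mode, can_write, ip_allowlisted.
Round 3: (11) [ip_allowlisted AND elevated -> role_admin]. Adds role_admin.
Round 4: (14) [role_admin AND can_write -> session_fresh]. Adds session_fresh.
Derived: can_invite (round 1), can_write (round 2), role_viewer (round 1), ip_allowlisted (round 2). cond_1 never appears in any round.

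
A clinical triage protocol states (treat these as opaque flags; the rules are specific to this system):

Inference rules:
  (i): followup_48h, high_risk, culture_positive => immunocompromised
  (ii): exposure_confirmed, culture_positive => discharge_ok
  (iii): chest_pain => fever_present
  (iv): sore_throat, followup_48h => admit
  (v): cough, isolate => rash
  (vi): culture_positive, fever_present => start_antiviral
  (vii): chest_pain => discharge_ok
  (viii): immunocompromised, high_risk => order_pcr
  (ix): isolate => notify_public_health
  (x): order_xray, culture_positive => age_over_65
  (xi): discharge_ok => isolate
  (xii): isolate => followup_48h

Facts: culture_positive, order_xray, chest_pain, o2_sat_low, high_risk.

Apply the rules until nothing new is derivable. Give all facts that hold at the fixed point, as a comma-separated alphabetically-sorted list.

Round 1 — (iii), (vii), (x), derive fever_present, discharge_ok, age_over_65.
Round 2 — (vi), (xi), derive start_antiviral, isolate.
Round 3 — (ix), (xii), derive notify_public_health, followup_48h.
Round 4 — (i), derive immunocompromised.
Round 5 — (viii), derive order_pcr.

age_over_65, chest_pain, culture_positive, discharge_ok, fever_present, followup_48h, high_risk, immunocompromised, isolate, notify_public_health, o2_sat_low, order_pcr, order_xray, start_antiviral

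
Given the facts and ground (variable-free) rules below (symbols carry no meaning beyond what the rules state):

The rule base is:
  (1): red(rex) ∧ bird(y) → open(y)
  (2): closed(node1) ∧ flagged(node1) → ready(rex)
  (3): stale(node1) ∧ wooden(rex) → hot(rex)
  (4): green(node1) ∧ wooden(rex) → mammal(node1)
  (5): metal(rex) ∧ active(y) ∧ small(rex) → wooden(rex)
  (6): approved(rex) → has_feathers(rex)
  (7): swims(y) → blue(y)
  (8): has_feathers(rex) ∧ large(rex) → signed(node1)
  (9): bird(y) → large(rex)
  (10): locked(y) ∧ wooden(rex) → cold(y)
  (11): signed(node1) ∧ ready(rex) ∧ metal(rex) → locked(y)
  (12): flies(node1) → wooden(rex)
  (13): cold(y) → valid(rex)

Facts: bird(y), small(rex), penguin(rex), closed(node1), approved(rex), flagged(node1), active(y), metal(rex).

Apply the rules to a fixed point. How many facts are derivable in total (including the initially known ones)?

16

Round 1 fires (2), (5), (6), (9), giving ready(rex), wooden(rex), has_feathers(rex), large(rex).
Round 2 fires (8), giving signed(node1).
Round 3 fires (11), giving locked(y).
Round 4 fires (10), giving cold(y).
Round 5 fires (13), giving valid(rex).
Closure: {active(y), approved(rex), bird(y), closed(node1), cold(y), flagged(node1), has_feathers(rex), large(rex), locked(y), metal(rex), penguin(rex), ready(rex), signed(node1), small(rex), valid(rex), wooden(rex)} — 16 facts.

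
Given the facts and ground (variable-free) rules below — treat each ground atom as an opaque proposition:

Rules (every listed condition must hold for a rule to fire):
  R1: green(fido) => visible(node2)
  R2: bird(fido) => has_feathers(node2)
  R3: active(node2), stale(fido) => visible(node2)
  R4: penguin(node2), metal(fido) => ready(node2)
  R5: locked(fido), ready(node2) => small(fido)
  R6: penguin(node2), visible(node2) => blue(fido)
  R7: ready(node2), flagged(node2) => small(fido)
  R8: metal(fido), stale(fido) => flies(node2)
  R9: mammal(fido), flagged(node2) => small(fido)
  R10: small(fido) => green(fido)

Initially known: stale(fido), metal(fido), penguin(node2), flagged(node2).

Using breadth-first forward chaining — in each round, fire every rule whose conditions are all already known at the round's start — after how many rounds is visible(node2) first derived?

Round 1: R4 [penguin(node2), metal(fido) => ready(node2)]; R8 [metal(fido), stale(fido) => flies(node2)]. Adds ready(node2), flies(node2).
Round 2: R7 [ready(node2), flagged(node2) => small(fido)]. Adds small(fido).
Round 3: R10 [small(fido) => green(fido)]. Adds green(fido).
Round 4: R1 [green(fido) => visible(node2)]. Adds visible(node2).
visible(node2) first appears in round 4.

4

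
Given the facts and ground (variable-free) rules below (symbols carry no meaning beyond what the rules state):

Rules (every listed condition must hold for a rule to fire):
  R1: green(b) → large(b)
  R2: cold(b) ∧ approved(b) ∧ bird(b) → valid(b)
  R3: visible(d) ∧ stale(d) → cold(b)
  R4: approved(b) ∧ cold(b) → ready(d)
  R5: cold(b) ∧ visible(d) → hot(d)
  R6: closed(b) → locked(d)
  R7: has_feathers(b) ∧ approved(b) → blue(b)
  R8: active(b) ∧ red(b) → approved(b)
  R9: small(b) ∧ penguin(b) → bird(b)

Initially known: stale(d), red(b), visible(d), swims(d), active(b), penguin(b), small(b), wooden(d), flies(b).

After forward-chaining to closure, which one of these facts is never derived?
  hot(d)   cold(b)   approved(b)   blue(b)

blue(b)

Round 1: R3 [visible(d) ∧ stale(d) → cold(b)]; R8 [active(b) ∧ red(b) → approved(b)]; R9 [small(b) ∧ penguin(b) → bird(b)]. New: cold(b), approved(b), bird(b).
Round 2: R2 [cold(b) ∧ approved(b) ∧ bird(b) → valid(b)]; R4 [approved(b) ∧ cold(b) → ready(d)]; R5 [cold(b) ∧ visible(d) → hot(d)]. New: valid(b), ready(d), hot(d).
Derived: cold(b) (round 1), approved(b) (round 1), hot(d) (round 2). blue(b) never appears in any round.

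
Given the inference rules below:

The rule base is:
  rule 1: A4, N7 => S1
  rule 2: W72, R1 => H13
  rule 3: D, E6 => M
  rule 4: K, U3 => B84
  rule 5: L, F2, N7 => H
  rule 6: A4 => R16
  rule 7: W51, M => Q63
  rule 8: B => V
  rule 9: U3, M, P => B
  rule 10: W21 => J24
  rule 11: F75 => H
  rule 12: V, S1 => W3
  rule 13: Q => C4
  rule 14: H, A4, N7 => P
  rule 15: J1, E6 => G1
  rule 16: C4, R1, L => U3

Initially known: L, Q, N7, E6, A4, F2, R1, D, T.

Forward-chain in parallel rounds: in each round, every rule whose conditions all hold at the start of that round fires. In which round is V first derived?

Round 1 — rule 1, rule 3, rule 5, rule 6, rule 13, derive S1, M, H, R16, C4.
Round 2 — rule 14, rule 16, derive P, U3.
Round 3 — rule 9, derive B.
Round 4 — rule 8, derive V.
V first appears in round 4.

4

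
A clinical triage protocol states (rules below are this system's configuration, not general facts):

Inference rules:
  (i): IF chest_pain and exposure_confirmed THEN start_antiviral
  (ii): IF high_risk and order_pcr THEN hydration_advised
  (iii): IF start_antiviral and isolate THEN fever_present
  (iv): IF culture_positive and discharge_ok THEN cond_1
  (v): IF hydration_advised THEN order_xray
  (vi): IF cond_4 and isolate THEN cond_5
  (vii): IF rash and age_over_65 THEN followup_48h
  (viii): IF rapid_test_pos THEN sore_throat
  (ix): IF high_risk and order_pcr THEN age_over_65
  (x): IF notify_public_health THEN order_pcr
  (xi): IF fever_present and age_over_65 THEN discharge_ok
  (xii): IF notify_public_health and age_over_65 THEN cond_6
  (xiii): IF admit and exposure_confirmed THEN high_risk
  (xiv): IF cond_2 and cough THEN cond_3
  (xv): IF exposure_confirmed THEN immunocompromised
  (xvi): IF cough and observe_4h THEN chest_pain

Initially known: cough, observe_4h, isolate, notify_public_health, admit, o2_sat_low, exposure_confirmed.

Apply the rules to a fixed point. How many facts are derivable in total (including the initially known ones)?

Round 1 — (x), (xiii), (xv), (xvi), derive order_pcr, high_risk, immunocompromised, chest_pain.
Round 2 — (i), (ii), (ix), derive start_antiviral, hydration_advised, age_over_65.
Round 3 — (iii), (v), (xii), derive fever_present, order_xray, cond_6.
Round 4 — (xi), derive discharge_ok.
Closure: {admit, age_over_65, chest_pain, cond_6, cough, discharge_ok, exposure_confirmed, fever_present, high_risk, hydration_advised, immunocompromised, isolate, notify_public_health, o2_sat_low, observe_4h, order_pcr, order_xray, start_antiviral} — 18 facts.

18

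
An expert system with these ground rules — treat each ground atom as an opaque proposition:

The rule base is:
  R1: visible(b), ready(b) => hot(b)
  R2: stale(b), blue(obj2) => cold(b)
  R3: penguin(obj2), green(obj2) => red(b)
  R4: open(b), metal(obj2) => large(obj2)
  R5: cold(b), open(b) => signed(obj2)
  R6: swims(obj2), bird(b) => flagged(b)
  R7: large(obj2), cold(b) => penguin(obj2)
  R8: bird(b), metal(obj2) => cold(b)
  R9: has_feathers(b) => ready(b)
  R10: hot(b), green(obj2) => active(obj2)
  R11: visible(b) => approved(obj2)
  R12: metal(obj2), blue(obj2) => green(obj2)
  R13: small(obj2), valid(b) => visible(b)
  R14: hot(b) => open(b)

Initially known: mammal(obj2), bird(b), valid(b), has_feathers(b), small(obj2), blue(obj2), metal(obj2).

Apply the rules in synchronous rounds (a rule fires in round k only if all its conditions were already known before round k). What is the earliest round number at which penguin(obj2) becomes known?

Round 1: R8 [bird(b), metal(obj2) => cold(b)]; R9 [has_feathers(b) => ready(b)]; R12 [metal(obj2), blue(obj2) => green(obj2)]; R13 [small(obj2), valid(b) => visible(b)]. New: cold(b), ready(b), green(obj2), visible(b).
Round 2: R1 [visible(b), ready(b) => hot(b)]; R11 [visible(b) => approved(obj2)]. New: hot(b), approved(obj2).
Round 3: R10 [hot(b), green(obj2) => active(obj2)]; R14 [hot(b) => open(b)]. New: active(obj2), open(b).
Round 4: R4 [open(b), metal(obj2) => large(obj2)]; R5 [cold(b), open(b) => signed(obj2)]. New: large(obj2), signed(obj2).
Round 5: R7 [large(obj2), cold(b) => penguin(obj2)]. New: penguin(obj2).
penguin(obj2) first appears in round 5.

5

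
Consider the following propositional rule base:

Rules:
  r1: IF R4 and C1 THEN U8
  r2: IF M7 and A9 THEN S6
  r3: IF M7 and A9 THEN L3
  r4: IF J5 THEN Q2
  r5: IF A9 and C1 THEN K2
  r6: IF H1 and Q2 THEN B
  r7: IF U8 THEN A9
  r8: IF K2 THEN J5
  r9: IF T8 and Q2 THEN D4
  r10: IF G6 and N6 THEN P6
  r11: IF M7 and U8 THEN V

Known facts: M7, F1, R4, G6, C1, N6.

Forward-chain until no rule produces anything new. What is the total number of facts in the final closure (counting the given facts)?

Round 1 fires r1, r10, giving U8, P6.
Round 2 fires r7, r11, giving A9, V.
Round 3 fires r2, r3, r5, giving S6, L3, K2.
Round 4 fires r8, giving J5.
Round 5 fires r4, giving Q2.
Closure: {A9, C1, F1, G6, J5, K2, L3, M7, N6, P6, Q2, R4, S6, U8, V} — 15 facts.

15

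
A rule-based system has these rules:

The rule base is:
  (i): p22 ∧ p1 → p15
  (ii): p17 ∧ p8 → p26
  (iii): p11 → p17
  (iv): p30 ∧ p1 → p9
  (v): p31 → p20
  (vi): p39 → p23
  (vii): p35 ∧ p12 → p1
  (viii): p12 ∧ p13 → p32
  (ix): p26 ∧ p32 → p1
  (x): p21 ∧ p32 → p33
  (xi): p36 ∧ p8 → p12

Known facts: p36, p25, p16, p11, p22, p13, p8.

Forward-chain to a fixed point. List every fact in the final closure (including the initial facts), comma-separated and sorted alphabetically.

p1, p11, p12, p13, p15, p16, p17, p22, p25, p26, p32, p36, p8

Round 1: (iii) [p11 → p17]; (xi) [p36 ∧ p8 → p12]. Adds p17, p12.
Round 2: (ii) [p17 ∧ p8 → p26]; (viii) [p12 ∧ p13 → p32]. Adds p26, p32.
Round 3: (ix) [p26 ∧ p32 → p1]. Adds p1.
Round 4: (i) [p22 ∧ p1 → p15]. Adds p15.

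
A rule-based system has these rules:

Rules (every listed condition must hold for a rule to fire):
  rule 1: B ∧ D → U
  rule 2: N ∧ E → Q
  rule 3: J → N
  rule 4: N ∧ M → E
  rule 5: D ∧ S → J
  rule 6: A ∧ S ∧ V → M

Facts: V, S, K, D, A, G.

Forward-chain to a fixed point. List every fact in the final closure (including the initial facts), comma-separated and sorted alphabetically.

A, D, E, G, J, K, M, N, Q, S, V

Round 1: rule 5 [D ∧ S → J]; rule 6 [A ∧ S ∧ V → M]. Adds J, M.
Round 2: rule 3 [J → N]. Adds N.
Round 3: rule 4 [N ∧ M → E]. Adds E.
Round 4: rule 2 [N ∧ E → Q]. Adds Q.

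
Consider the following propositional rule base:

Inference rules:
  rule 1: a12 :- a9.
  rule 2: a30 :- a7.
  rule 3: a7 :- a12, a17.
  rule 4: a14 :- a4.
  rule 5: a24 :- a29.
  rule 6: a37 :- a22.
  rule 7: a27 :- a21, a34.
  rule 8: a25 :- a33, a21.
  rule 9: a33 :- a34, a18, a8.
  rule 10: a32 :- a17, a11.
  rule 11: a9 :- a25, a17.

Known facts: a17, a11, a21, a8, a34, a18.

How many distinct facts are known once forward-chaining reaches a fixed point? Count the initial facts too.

14

Round 1: rule 7 [a27 :- a21, a34.]; rule 9 [a33 :- a34, a18, a8.]; rule 10 [a32 :- a17, a11.]. Adds a27, a33, a32.
Round 2: rule 8 [a25 :- a33, a21.]. Adds a25.
Round 3: rule 11 [a9 :- a25, a17.]. Adds a9.
Round 4: rule 1 [a12 :- a9.]. Adds a12.
Round 5: rule 3 [a7 :- a12, a17.]. Adds a7.
Round 6: rule 2 [a30 :- a7.]. Adds a30.
Closure: {a11, a12, a17, a18, a21, a25, a27, a30, a32, a33, a34, a7, a8, a9} — 14 facts.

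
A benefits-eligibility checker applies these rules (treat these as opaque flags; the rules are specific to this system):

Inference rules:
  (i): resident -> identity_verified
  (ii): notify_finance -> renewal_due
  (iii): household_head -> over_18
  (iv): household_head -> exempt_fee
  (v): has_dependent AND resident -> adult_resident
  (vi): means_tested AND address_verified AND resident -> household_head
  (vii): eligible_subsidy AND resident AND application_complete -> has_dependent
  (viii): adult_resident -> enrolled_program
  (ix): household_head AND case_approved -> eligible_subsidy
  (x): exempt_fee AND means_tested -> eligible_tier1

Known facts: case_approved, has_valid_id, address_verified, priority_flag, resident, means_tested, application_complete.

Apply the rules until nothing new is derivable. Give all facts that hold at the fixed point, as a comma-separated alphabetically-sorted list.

Round 1 fires (i), (vi), giving identity_verified, household_head.
Round 2 fires (iii), (iv), (ix), giving over_18, exempt_fee, eligible_subsidy.
Round 3 fires (vii), (x), giving has_dependent, eligible_tier1.
Round 4 fires (v), giving adult_resident.
Round 5 fires (viii), giving enrolled_program.

address_verified, adult_resident, application_complete, case_approved, eligible_subsidy, eligible_tier1, enrolled_program, exempt_fee, has_dependent, has_valid_id, household_head, identity_verified, means_tested, over_18, priority_flag, resident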